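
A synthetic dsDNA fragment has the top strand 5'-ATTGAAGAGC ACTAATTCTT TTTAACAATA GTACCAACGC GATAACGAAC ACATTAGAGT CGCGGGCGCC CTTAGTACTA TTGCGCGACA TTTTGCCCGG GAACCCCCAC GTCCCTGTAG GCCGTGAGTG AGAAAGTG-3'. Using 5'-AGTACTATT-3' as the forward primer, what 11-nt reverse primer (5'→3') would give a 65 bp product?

The forward primer binds at positions 74–82, so a 65 bp product ends at position 74 + 65 − 1 = 138.
The reverse primer anneals to the top strand over positions 128–138, i.e. to GTGAGAAAGTG.
Its sequence written 5'→3' is the reverse complement: CACTTTCTCAC.

5'-CACTTTCTCAC-3'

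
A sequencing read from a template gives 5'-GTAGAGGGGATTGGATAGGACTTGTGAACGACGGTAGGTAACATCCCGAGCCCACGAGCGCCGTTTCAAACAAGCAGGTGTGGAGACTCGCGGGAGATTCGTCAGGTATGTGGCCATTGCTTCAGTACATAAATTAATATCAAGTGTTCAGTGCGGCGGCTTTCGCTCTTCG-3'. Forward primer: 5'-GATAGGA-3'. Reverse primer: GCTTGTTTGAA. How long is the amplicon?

62 bp

Scanning the template, GATAGGA occurs at positions 14–20; this primer anneals to the bottom strand there with its 3' end pointing downstream.
The reverse primer's reverse complement is TTCAAACAAGC, which matches the template at positions 65–75.
The product runs from position 14 to position 75, so its length is 75 − 14 + 1 = 62 bp.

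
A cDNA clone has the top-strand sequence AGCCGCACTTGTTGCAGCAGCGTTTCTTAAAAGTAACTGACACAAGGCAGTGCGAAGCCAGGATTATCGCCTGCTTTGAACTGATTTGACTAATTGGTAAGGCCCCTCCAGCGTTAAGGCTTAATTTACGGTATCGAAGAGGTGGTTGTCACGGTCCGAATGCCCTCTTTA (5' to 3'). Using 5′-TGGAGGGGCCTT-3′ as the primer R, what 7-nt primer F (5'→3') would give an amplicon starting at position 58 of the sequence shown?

The reverse primer's reverse complement AAGGCCCCTCCA matches the template at positions 99–110; the product starts at position 58.
The forward primer is identical to the top strand over positions 58–64: CCAGGAT.

5'-CCAGGAT-3'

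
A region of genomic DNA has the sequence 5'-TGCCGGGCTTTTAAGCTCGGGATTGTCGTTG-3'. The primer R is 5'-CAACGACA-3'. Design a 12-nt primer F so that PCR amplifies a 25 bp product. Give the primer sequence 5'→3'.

5'-GCTTTTAAGCTC-3'

The reverse primer's reverse complement TGTCGTTG matches the template at positions 24–31, so the product ends at position 31.
A 25 bp product then starts at position 31 − 25 + 1 = 7.
The forward primer is identical to the top strand there: GCTTTTAAGCTC.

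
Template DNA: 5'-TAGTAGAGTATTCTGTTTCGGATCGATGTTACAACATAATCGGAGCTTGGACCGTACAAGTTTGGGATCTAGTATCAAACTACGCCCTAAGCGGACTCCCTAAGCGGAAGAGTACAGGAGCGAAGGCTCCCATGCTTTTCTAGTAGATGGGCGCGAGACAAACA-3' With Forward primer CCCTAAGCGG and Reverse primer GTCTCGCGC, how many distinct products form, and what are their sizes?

Two products: 75 bp, 62 bp

The forward primer CCCTAAGCGG matches the top strand at positions 85–94, 98–107.
The reverse primer's reverse complement is GCGCGAGAC, matching at positions 151–159.
Each forward site pairs with the reverse site to give a product ending at position 159: sizes 75, 62 bp.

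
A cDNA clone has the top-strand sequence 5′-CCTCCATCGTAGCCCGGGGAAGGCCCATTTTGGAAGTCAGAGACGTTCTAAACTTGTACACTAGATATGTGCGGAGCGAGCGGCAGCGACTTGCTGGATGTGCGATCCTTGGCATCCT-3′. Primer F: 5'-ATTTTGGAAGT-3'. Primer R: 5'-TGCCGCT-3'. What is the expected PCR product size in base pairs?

59 bp

Forward primer ATTTTGGAAGT is found on the top strand at positions 27–37.
Reverse complement of the reverse primer: AGCGGCA. This occurs on the top strand at positions 79–85.
The product runs from position 27 to position 85, so its length is 85 − 27 + 1 = 59 bp.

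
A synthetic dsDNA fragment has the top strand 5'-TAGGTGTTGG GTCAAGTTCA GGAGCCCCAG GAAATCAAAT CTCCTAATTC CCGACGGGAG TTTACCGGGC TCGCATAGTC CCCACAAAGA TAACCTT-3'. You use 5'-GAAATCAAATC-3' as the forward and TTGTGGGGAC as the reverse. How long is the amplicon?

Forward primer GAAATCAAATC is found on the top strand at positions 31–41.
Taking the reverse complement of TTGTGGGGAC gives GTCCCCACAA, found at positions 78–87 on the template; the primer anneals here to the top strand with its 3' end pointing upstream.
Amplicon spans positions 31–87: 57 bp.

57 bp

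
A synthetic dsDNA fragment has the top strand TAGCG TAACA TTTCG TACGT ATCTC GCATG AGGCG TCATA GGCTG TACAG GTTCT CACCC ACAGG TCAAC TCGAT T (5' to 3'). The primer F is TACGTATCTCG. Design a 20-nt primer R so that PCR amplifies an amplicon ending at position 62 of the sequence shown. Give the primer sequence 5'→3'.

5'-GTGGGTGAGAACCTGTACAG-3'

The forward primer binds at positions 16–26; the product's 3' end on the top strand is position 62.
The reverse primer anneals to the top strand over positions 43–62, i.e. to CTGTACAGGTTCTCACCCAC.
Its sequence written 5'→3' is the reverse complement: GTGGGTGAGAACCTGTACAG.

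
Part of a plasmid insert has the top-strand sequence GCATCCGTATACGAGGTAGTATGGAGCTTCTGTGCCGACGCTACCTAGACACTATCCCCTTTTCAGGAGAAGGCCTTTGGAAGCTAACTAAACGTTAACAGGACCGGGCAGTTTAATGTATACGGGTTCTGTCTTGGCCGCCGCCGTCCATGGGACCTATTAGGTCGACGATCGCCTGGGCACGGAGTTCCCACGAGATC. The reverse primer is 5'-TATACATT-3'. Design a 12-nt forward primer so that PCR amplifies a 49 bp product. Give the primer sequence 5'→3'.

5'-CCTTTGGAAGCT-3'

The reverse primer's reverse complement AATGTATA matches the template at positions 115–122, so the product ends at position 122.
A 49 bp product then starts at position 122 − 49 + 1 = 74.
The forward primer is identical to the top strand there: CCTTTGGAAGCT.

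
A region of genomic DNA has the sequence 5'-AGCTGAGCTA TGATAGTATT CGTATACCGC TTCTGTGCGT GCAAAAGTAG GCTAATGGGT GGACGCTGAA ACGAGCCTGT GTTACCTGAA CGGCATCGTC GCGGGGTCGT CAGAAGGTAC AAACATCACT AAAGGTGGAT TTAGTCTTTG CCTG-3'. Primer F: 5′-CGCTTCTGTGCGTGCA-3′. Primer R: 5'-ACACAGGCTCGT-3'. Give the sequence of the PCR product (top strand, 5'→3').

5'-CGCTTCTGTGCGTGCAAAAGTAGGCTAATGGGTGGACGCTGAAACGAGCCTGTGT-3'

Forward primer CGCTTCTGTGCGTGCA is found on the top strand at positions 28–43.
The reverse primer's reverse complement is ACGAGCCTGTGT, which matches the template at positions 71–82.
The product is the template from position 28 through 82 (55 bp).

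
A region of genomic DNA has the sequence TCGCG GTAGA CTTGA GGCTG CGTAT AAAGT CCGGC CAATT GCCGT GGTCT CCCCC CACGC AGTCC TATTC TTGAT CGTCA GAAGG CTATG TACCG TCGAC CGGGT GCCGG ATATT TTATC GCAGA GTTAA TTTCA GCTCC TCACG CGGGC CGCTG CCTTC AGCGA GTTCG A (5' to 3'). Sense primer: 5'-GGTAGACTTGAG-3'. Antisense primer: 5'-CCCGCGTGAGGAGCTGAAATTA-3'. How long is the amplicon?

Scanning the template, GGTAGACTTGAG occurs at positions 5–16; this primer anneals to the bottom strand there with its 3' end pointing downstream.
The reverse primer's reverse complement is TAATTTCAGCTCCTCACGCGGG, which matches the template at positions 128–149.
Product length = (reverse-primer end) − (forward-primer start) + 1 = 149 − 5 + 1 = 145 bp.

145 bp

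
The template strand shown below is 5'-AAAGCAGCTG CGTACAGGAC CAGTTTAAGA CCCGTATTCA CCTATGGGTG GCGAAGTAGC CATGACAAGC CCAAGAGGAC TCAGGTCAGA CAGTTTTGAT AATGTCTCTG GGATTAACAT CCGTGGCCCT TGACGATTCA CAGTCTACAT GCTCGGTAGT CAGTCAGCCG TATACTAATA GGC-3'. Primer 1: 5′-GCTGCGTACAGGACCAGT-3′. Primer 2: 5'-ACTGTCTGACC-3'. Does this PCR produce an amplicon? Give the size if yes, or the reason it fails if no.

Primer 1 (GCTGCGTACAGGACCAGT) matches the top strand at positions 7–24; it acts as a forward primer.
Primer 2's reverse complement is GGTCAGACAGT, matching the top strand at positions 84–94; it acts as a reverse primer.
The 3' ends face each other across positions 7–94, giving an 88 bp product.

Yes — an 88 bp product.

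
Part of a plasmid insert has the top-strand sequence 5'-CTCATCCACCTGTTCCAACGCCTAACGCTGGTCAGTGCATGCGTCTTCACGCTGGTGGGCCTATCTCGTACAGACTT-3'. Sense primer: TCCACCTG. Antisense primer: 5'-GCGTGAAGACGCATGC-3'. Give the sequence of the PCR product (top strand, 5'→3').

Scanning the template, TCCACCTG occurs at positions 5–12; this primer anneals to the bottom strand there with its 3' end pointing downstream.
The reverse primer's reverse complement is GCATGCGTCTTCACGC, which matches the template at positions 37–52.
The product is the template from position 5 through 52 (48 bp).

5'-TCCACCTGTTCCAACGCCTAACGCTGGTCAGTGCATGCGTCTTCACGC-3'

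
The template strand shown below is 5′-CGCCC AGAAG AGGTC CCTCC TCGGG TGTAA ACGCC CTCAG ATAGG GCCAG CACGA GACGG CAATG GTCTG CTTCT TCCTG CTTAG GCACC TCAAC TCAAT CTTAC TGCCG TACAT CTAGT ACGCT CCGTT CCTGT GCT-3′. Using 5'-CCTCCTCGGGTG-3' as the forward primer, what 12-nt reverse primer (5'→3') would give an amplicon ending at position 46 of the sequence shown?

The forward primer binds at positions 16–27; the product's 3' end on the top strand is position 46.
The reverse primer anneals to the top strand over positions 35–46, i.e. to CCTCAGATAGGG.
Its sequence written 5'→3' is the reverse complement: CCCTATCTGAGG.

5'-CCCTATCTGAGG-3'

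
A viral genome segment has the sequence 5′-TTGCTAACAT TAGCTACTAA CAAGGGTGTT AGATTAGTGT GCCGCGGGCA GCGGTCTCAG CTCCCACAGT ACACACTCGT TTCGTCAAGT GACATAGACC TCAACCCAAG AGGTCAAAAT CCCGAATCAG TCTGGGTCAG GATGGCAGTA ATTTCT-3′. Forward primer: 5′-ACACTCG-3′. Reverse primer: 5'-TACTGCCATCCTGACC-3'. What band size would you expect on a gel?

78 bp

Forward primer ACACTCG is found on the top strand at positions 73–79.
The reverse primer's reverse complement is GGTCAGGATGGCAGTA, which matches the template at positions 135–150.
The product runs from position 73 to position 150, so its length is 150 − 73 + 1 = 78 bp.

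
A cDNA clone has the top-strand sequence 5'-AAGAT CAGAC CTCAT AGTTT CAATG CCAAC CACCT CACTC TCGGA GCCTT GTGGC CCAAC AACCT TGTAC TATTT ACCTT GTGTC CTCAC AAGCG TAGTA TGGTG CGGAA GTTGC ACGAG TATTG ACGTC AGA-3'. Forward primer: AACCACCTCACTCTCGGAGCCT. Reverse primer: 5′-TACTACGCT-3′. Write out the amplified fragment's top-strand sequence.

5'-AACCACCTCACTCTCGGAGCCTTGTGGCCCAACAACCTTGTACTATTTACCTTGTGTCCTCACAAGCGTAGTA-3'

Scanning the template, AACCACCTCACTCTCGGAGCCT occurs at positions 28–49; this primer anneals to the bottom strand there with its 3' end pointing downstream.
Reverse complement of the reverse primer: AGCGTAGTA. This occurs on the top strand at positions 92–100.
The product is the template from position 28 through 100 (73 bp).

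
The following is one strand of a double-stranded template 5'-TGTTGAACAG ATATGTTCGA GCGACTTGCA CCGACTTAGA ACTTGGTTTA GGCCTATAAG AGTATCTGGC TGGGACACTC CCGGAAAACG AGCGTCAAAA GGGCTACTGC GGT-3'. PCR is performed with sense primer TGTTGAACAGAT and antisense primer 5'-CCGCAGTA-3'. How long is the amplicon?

Scanning the template, TGTTGAACAGAT occurs at positions 1–12; this primer anneals to the bottom strand there with its 3' end pointing downstream.
The reverse primer's reverse complement is TACTGCGG, which matches the template at positions 105–112.
Amplicon spans positions 1–112: 112 bp.

112 bp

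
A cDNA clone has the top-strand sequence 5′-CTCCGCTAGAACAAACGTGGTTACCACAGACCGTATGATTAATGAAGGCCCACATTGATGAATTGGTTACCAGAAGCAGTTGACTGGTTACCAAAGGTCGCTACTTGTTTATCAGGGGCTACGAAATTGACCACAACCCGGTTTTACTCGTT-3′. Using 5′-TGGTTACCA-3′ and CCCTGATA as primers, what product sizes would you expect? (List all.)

100 bp, 54 bp, 33 bp

The forward primer TGGTTACCA matches the top strand at positions 18–26, 64–72, 85–93.
The reverse primer's reverse complement is TATCAGGG, matching at positions 110–117.
Each forward site pairs with the reverse site to give a product ending at position 117: sizes 100, 54, 33 bp.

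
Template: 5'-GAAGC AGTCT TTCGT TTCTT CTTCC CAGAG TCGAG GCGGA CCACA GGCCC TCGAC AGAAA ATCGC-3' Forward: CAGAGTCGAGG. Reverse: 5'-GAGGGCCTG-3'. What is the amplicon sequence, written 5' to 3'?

The forward primer matches the template at positions 26–36.
Taking the reverse complement of GAGGGCCTG gives CAGGCCCTC, found at positions 44–52 on the template; the primer anneals here to the top strand with its 3' end pointing upstream.
The product is the template from position 26 through 52 (27 bp).

5'-CAGAGTCGAGGCGGACCACAGGCCCTC-3'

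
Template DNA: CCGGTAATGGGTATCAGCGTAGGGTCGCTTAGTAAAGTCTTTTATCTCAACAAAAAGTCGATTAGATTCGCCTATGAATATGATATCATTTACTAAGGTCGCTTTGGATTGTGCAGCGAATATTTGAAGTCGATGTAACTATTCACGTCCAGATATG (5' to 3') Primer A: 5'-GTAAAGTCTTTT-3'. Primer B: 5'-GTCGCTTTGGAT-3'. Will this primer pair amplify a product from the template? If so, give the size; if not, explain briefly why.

No product — both primers anneal to the same strand and extend in the same direction.

Primer A (GTAAAGTCTTTT) matches the top strand at positions 32–43 (3' end points downstream).
Primer B (GTCGCTTTGGAT) also matches the top strand directly, at positions 98–109 — its reverse complement ATCCAAAGCGAC is not present.
Both primers anneal to the bottom strand with 3' ends pointing the same way, so neither can prime synthesis back toward the other.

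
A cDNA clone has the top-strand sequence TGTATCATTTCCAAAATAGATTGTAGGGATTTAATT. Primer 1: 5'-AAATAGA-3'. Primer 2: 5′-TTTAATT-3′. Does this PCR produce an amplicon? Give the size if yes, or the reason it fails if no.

No product — both primers anneal to the same strand and extend in the same direction.

Primer 1 (AAATAGA) matches the top strand at positions 14–20 (3' end points downstream).
Primer 2 (TTTAATT) also matches the top strand directly, at positions 30–36 — its reverse complement AATTAAA is not present.
Both primers anneal to the bottom strand with 3' ends pointing the same way, so neither can prime synthesis back toward the other.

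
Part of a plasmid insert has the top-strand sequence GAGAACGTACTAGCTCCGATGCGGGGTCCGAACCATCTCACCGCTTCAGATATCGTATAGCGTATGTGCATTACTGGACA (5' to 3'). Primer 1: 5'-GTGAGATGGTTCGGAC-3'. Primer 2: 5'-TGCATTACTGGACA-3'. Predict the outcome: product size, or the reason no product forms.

Primer 1 (GTGAGATGGTTCGGAC) has reverse complement GTCCGAACCATCTCAC, which matches the top strand at positions 26–41; primer 1 anneals to the top strand there with its 3' end pointing upstream toward position 26.
Primer 2 (TGCATTACTGGACA) matches the top strand directly at positions 67–80; it anneals to the bottom strand with its 3' end pointing downstream toward position 80.
The 3' ends diverge (primer 1 extends toward position 1, primer 2 toward position 80), so the primers never converge on a shared product.

No product — the primers' 3' ends point away from each other.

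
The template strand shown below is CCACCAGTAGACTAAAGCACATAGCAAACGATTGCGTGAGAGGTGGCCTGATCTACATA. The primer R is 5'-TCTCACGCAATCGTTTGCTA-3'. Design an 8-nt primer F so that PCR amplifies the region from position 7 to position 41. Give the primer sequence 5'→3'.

The reverse primer's reverse complement TAGCAAACGATTGCGTGAGA matches the template at positions 22–41; the product starts at position 7.
The forward primer is identical to the top strand over positions 7–14: GTAGACTA.

5'-GTAGACTA-3'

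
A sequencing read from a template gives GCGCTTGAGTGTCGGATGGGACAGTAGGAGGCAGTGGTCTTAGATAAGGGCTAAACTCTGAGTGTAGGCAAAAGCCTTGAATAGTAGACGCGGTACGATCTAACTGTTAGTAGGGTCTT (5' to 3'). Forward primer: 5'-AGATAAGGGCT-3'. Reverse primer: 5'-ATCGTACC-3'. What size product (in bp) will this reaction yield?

58 bp

Scanning the template, AGATAAGGGCT occurs at positions 42–52; this primer anneals to the bottom strand there with its 3' end pointing downstream.
Reverse complement of the reverse primer: GGTACGAT. This occurs on the top strand at positions 92–99.
Product length = (reverse-primer end) − (forward-primer start) + 1 = 99 − 42 + 1 = 58 bp.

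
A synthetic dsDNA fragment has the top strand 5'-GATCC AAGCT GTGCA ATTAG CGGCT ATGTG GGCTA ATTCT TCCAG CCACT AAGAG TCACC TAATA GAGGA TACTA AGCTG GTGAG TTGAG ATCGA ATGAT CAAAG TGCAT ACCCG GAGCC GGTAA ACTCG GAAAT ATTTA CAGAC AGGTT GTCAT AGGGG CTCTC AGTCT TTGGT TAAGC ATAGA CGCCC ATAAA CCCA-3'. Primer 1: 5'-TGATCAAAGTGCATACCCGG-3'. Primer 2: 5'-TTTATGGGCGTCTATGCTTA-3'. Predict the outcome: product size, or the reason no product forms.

Primer 1 (TGATCAAAGTGCATACCCGG) matches the top strand at positions 97–116; it acts as a forward primer.
Primer 2's reverse complement is TAAGCATAGACGCCCATAAA, matching the top strand at positions 176–195; it acts as a reverse primer.
The 3' ends face each other across positions 97–195, giving a 99 bp product.

Yes — a 99 bp product.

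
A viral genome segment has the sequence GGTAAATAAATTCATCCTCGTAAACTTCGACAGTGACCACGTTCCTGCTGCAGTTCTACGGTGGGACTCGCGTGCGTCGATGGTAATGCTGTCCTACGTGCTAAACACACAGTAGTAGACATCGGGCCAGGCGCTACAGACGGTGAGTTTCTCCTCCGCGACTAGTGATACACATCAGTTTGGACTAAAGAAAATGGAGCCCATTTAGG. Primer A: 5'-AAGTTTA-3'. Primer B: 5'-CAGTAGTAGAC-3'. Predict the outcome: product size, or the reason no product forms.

No product — the primers' 3' ends point away from each other.

Primer A (AAGTTTA) has reverse complement TAAACTT, which matches the top strand at positions 21–27; primer A anneals to the top strand there with its 3' end pointing upstream toward position 21.
Primer B (CAGTAGTAGAC) matches the top strand directly at positions 110–120; it anneals to the bottom strand with its 3' end pointing downstream toward position 120.
The 3' ends diverge (primer A extends toward position 1, primer B toward position 209), so the primers never converge on a shared product.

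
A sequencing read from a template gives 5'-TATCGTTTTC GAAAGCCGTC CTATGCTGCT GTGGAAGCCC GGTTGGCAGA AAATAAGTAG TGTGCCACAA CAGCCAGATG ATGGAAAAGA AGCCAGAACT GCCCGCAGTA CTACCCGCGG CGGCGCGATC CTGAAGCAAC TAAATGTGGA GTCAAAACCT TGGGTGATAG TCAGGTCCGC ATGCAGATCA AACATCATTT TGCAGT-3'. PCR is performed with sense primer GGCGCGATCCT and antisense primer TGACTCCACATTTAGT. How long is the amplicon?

33 bp

Scanning the template, GGCGCGATCCT occurs at positions 122–132; this primer anneals to the bottom strand there with its 3' end pointing downstream.
The reverse primer's reverse complement is ACTAAATGTGGAGTCA, which matches the template at positions 139–154.
Amplicon spans positions 122–154: 33 bp.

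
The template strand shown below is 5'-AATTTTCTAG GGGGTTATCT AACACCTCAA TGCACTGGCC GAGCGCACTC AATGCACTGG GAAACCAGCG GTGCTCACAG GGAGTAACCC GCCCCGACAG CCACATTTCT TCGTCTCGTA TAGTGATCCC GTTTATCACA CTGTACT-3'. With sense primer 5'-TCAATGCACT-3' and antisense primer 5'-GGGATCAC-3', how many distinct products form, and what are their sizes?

Two products: 104 bp, 82 bp

The forward primer TCAATGCACT matches the top strand at positions 27–36, 49–58.
The reverse primer's reverse complement is GTGATCCC, matching at positions 123–130.
Each forward site pairs with the reverse site to give a product ending at position 130: sizes 104, 82 bp.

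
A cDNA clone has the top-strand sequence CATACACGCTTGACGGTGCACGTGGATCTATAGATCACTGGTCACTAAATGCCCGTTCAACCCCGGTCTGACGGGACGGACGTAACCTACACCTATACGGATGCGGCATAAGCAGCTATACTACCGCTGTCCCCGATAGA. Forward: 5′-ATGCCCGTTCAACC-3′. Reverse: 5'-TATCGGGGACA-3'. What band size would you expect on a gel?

The forward primer matches the template at positions 49–62.
Reverse complement of the reverse primer: TGTCCCCGATA. This occurs on the top strand at positions 128–138.
Product length = (reverse-primer end) − (forward-primer start) + 1 = 138 − 49 + 1 = 90 bp.

90 bp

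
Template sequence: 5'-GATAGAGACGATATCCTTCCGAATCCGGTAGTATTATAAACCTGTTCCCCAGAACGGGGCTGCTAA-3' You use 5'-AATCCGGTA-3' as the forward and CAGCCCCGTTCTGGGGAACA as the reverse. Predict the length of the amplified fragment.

41 bp

Forward primer AATCCGGTA is found on the top strand at positions 22–30.
Reverse complement of the reverse primer: TGTTCCCCAGAACGGGGCTG. This occurs on the top strand at positions 43–62.
Product length = (reverse-primer end) − (forward-primer start) + 1 = 62 − 22 + 1 = 41 bp.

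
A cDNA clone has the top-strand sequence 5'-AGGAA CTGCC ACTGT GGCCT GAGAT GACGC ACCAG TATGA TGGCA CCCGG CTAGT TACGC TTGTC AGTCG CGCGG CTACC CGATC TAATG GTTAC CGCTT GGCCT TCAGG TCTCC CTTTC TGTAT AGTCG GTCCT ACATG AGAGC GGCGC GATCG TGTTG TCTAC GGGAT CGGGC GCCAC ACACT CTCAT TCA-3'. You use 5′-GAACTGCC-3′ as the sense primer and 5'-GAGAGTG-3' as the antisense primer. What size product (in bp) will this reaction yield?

186 bp

Forward primer GAACTGCC is found on the top strand at positions 3–10.
Reverse complement of the reverse primer: CACTCTC. This occurs on the top strand at positions 182–188.
The product runs from position 3 to position 188, so its length is 188 − 3 + 1 = 186 bp.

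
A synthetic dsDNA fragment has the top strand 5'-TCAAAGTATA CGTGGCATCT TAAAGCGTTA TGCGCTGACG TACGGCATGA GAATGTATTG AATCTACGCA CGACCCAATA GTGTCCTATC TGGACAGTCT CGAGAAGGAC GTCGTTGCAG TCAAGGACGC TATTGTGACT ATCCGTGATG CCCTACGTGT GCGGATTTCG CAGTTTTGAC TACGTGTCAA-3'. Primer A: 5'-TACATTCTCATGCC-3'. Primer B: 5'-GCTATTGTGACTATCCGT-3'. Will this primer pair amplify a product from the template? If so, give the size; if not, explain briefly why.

No product — the primers' 3' ends point away from each other.

Primer A (TACATTCTCATGCC) has reverse complement GGCATGAGAATGTA, which matches the top strand at positions 44–57; primer A anneals to the top strand there with its 3' end pointing upstream toward position 44.
Primer B (GCTATTGTGACTATCCGT) matches the top strand directly at positions 129–146; it anneals to the bottom strand with its 3' end pointing downstream toward position 146.
The 3' ends diverge (primer A extends toward position 1, primer B toward position 190), so the primers never converge on a shared product.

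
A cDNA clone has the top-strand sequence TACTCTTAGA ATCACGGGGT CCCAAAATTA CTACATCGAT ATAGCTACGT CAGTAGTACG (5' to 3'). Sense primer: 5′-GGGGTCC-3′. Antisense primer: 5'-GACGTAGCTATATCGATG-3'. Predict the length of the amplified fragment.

Scanning the template, GGGGTCC occurs at positions 16–22; this primer anneals to the bottom strand there with its 3' end pointing downstream.
Taking the reverse complement of GACGTAGCTATATCGATG gives CATCGATATAGCTACGTC, found at positions 34–51 on the template; the primer anneals here to the top strand with its 3' end pointing upstream.
The product runs from position 16 to position 51, so its length is 51 − 16 + 1 = 36 bp.

36 bp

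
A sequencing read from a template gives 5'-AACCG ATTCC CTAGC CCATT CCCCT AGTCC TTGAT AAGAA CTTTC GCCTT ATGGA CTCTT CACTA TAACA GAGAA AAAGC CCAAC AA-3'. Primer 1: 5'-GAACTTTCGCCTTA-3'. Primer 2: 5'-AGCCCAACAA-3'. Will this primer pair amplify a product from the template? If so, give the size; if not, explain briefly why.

No product — both primers anneal to the same strand and extend in the same direction.

Primer 1 (GAACTTTCGCCTTA) matches the top strand at positions 38–51 (3' end points downstream).
Primer 2 (AGCCCAACAA) also matches the top strand directly, at positions 78–87 — its reverse complement TTGTTGGGCT is not present.
Both primers anneal to the bottom strand with 3' ends pointing the same way, so neither can prime synthesis back toward the other.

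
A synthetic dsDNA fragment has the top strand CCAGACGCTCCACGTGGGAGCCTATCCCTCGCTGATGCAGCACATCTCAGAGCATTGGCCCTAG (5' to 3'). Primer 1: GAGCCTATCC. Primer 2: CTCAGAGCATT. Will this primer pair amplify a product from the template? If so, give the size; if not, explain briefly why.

Primer 1 (GAGCCTATCC) matches the top strand at positions 18–27 (3' end points downstream).
Primer 2 (CTCAGAGCATT) also matches the top strand directly, at positions 46–56 — its reverse complement AATGCTCTGAG is not present.
Both primers anneal to the bottom strand with 3' ends pointing the same way, so neither can prime synthesis back toward the other.

No product — both primers anneal to the same strand and extend in the same direction.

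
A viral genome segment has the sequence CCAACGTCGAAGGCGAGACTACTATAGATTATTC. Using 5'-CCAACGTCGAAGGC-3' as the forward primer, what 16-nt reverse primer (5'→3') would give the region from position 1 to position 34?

5'-GAATAATCTATAGTAG-3'

The product's 3' end on the top strand is position 34.
The reverse primer anneals to the top strand over positions 19–34, i.e. to CTACTATAGATTATTC.
Its sequence written 5'→3' is the reverse complement: GAATAATCTATAGTAG.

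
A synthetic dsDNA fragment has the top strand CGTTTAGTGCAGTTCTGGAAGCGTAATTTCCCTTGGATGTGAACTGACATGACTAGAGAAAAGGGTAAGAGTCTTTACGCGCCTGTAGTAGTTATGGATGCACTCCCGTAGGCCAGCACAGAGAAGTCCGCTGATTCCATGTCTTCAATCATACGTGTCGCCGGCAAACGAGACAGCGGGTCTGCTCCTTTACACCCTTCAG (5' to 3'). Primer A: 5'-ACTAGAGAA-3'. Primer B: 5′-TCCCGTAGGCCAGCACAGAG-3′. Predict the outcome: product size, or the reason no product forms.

Primer A (ACTAGAGAA) matches the top strand at positions 52–60 (3' end points downstream).
Primer B (TCCCGTAGGCCAGCACAGAG) also matches the top strand directly, at positions 104–123 — its reverse complement CTCTGTGCTGGCCTACGGGA is not present.
Both primers anneal to the bottom strand with 3' ends pointing the same way, so neither can prime synthesis back toward the other.

No product — both primers anneal to the same strand and extend in the same direction.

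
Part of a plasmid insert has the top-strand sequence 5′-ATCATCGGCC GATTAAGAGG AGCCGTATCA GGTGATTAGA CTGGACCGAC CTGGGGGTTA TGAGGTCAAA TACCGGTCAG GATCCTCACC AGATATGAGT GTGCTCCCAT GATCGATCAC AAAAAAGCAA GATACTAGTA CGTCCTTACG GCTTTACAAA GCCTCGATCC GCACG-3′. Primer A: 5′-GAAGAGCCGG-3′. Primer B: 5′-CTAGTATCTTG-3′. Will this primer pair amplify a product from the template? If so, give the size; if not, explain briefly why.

No product — primer A has no binding site in the template.

Primer A (GAAGAGCCGG) does not match the top strand, and its reverse complement CCGGCTCTTC does not match either.
With no annealing site for primer A, no amplification occurs.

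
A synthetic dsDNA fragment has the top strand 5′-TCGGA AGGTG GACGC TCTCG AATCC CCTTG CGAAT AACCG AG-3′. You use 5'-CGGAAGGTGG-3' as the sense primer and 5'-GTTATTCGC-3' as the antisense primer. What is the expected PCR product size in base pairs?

37 bp

Scanning the template, CGGAAGGTGG occurs at positions 2–11; this primer anneals to the bottom strand there with its 3' end pointing downstream.
The reverse primer's reverse complement is GCGAATAAC, which matches the template at positions 30–38.
The product runs from position 2 to position 38, so its length is 38 − 2 + 1 = 37 bp.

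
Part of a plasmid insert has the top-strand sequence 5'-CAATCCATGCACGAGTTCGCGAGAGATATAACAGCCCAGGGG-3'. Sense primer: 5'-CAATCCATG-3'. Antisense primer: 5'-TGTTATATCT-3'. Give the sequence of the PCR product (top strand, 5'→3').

Scanning the template, CAATCCATG occurs at positions 1–9; this primer anneals to the bottom strand there with its 3' end pointing downstream.
Taking the reverse complement of TGTTATATCT gives AGATATAACA, found at positions 24–33 on the template; the primer anneals here to the top strand with its 3' end pointing upstream.
The product is the template from position 1 through 33 (33 bp).

5'-CAATCCATGCACGAGTTCGCGAGAGATATAACA-3'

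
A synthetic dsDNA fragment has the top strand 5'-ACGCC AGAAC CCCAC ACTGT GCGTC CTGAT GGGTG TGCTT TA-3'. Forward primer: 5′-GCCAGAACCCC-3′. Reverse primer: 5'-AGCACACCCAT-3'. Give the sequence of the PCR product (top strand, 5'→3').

Forward primer GCCAGAACCCC is found on the top strand at positions 3–13.
Reverse complement of the reverse primer: ATGGGTGTGCT. This occurs on the top strand at positions 29–39.
The product is the template from position 3 through 39 (37 bp).

5'-GCCAGAACCCCACACTGTGCGTCCTGATGGGTGTGCT-3'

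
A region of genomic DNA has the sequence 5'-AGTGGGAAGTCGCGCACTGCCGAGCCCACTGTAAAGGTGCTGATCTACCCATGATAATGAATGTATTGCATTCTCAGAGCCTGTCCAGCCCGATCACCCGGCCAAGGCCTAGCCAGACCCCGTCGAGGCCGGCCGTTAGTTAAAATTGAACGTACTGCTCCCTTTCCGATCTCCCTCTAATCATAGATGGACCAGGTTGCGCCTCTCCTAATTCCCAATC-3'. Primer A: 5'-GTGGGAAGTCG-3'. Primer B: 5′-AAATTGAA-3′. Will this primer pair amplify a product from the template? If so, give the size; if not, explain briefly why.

No product — both primers anneal to the same strand and extend in the same direction.

Primer A (GTGGGAAGTCG) matches the top strand at positions 2–12 (3' end points downstream).
Primer B (AAATTGAA) also matches the top strand directly, at positions 143–150 — its reverse complement TTCAATTT is not present.
Both primers anneal to the bottom strand with 3' ends pointing the same way, so neither can prime synthesis back toward the other.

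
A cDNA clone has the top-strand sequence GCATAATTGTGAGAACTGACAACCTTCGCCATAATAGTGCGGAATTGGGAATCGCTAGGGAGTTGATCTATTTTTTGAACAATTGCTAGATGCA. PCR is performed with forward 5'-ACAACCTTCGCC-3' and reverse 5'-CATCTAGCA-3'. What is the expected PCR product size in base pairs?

74 bp

The forward primer matches the template at positions 19–30.
Taking the reverse complement of CATCTAGCA gives TGCTAGATG, found at positions 84–92 on the template; the primer anneals here to the top strand with its 3' end pointing upstream.
Product length = (reverse-primer end) − (forward-primer start) + 1 = 92 − 19 + 1 = 74 bp.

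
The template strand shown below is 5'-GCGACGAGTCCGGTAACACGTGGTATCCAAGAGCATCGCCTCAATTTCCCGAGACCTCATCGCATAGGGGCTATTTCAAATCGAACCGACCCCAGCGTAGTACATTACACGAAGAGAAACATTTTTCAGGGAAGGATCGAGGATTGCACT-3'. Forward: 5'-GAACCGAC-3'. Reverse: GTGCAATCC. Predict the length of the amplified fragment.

The forward primer matches the template at positions 83–90.
Reverse complement of the reverse primer: GGATTGCAC. This occurs on the top strand at positions 141–149.
The product runs from position 83 to position 149, so its length is 149 − 83 + 1 = 67 bp.

67 bp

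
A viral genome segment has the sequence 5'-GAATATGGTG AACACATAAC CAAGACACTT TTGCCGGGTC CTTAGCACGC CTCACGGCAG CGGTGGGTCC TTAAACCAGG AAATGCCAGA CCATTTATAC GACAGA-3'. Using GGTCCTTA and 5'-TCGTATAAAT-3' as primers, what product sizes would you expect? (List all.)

The forward primer GGTCCTTA matches the top strand at positions 37–44, 66–73.
The reverse primer's reverse complement is ATTTATACGA, matching at positions 93–102.
Each forward site pairs with the reverse site to give a product ending at position 102: sizes 66, 37 bp.

66 bp, 37 bp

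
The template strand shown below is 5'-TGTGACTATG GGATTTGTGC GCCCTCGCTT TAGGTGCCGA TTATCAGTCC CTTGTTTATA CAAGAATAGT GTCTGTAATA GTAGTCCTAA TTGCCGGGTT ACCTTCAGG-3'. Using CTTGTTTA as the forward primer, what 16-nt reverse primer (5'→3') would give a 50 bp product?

5'-AACCCGGCAATTAGGA-3'

The forward primer binds at positions 51–58, so a 50 bp product ends at position 51 + 50 − 1 = 100.
The reverse primer anneals to the top strand over positions 85–100, i.e. to TCCTAATTGCCGGGTT.
Its sequence written 5'→3' is the reverse complement: AACCCGGCAATTAGGA.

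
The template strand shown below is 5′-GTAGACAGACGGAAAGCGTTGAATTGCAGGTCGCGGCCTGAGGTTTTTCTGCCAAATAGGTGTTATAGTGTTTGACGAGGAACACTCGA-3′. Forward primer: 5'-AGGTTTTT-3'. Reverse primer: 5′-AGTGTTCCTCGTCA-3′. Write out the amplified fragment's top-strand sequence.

5'-AGGTTTTTCTGCCAAATAGGTGTTATAGTGTTTGACGAGGAACACT-3'

Forward primer AGGTTTTT is found on the top strand at positions 41–48.
Taking the reverse complement of AGTGTTCCTCGTCA gives TGACGAGGAACACT, found at positions 73–86 on the template; the primer anneals here to the top strand with its 3' end pointing upstream.
The product is the template from position 41 through 86 (46 bp).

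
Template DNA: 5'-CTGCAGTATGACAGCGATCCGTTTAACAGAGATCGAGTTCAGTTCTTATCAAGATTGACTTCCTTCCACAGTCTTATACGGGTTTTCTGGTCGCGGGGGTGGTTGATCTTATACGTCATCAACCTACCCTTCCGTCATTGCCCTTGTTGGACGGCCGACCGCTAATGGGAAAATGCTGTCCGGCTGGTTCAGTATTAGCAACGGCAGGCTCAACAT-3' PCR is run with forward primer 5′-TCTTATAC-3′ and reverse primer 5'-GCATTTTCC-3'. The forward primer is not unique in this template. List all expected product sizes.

The forward primer TCTTATAC matches the top strand at positions 72–79, 107–114.
The reverse primer's reverse complement is GGAAAATGC, matching at positions 168–176.
Each forward site pairs with the reverse site to give a product ending at position 176: sizes 105, 70 bp.

105 bp, 70 bp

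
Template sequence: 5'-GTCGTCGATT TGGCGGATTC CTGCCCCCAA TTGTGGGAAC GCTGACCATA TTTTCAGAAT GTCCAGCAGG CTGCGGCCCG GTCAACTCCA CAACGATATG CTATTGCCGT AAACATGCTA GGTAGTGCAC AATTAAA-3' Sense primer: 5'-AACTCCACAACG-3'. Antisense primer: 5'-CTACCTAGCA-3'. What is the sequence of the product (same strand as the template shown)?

Forward primer AACTCCACAACG is found on the top strand at positions 84–95.
Reverse complement of the reverse primer: TGCTAGGTAG. This occurs on the top strand at positions 116–125.
The product is the template from position 84 through 125 (42 bp).

5'-AACTCCACAACGATATGCTATTGCCGTAAACATGCTAGGTAG-3'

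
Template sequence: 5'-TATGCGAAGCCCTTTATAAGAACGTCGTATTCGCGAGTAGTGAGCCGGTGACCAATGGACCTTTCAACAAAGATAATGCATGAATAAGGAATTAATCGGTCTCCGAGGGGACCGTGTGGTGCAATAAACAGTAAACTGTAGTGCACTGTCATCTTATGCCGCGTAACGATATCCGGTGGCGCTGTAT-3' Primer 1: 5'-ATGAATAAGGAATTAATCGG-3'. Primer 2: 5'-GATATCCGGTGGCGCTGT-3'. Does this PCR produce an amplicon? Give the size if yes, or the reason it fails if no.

Primer 1 (ATGAATAAGGAATTAATCGG) matches the top strand at positions 80–99 (3' end points downstream).
Primer 2 (GATATCCGGTGGCGCTGT) also matches the top strand directly, at positions 168–185 — its reverse complement ACAGCGCCACCGGATATC is not present.
Both primers anneal to the bottom strand with 3' ends pointing the same way, so neither can prime synthesis back toward the other.

No product — both primers anneal to the same strand and extend in the same direction.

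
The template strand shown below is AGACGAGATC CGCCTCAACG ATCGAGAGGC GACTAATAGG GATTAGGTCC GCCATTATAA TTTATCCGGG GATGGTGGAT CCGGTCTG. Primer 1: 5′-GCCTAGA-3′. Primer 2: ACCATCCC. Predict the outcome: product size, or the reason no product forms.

Primer 1 (GCCTAGA) does not match the top strand, and its reverse complement TCTAGGC does not match either.
With no annealing site for primer 1, no amplification occurs.

No product — primer 1 has no binding site in the template.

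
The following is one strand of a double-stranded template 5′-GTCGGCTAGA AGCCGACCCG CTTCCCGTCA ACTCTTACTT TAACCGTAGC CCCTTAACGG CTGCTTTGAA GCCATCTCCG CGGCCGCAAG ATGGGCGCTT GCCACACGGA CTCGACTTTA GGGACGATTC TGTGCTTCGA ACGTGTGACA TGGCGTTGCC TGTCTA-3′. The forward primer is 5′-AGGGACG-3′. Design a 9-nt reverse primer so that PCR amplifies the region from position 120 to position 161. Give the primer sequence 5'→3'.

The product's 3' end on the top strand is position 161.
The reverse primer anneals to the top strand over positions 153–161, i.e. to GCGTTGCCT.
Its sequence written 5'→3' is the reverse complement: AGGCAACGC.

5'-AGGCAACGC-3'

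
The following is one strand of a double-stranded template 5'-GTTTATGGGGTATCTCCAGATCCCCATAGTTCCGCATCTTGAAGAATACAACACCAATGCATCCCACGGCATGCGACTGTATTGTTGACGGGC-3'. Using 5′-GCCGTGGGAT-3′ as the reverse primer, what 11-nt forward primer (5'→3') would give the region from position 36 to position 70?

The reverse primer's reverse complement ATCCCACGGC matches the template at positions 61–70; the product starts at position 36.
The forward primer is identical to the top strand over positions 36–46: ATCTTGAAGAA.

5'-ATCTTGAAGAA-3'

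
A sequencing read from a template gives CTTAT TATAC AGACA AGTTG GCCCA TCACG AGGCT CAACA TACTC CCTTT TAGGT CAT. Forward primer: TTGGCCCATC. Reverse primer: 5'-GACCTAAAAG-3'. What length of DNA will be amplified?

39 bp

Forward primer TTGGCCCATC is found on the top strand at positions 18–27.
The reverse primer's reverse complement is CTTTTAGGTC, which matches the template at positions 47–56.
Amplicon spans positions 18–56: 39 bp.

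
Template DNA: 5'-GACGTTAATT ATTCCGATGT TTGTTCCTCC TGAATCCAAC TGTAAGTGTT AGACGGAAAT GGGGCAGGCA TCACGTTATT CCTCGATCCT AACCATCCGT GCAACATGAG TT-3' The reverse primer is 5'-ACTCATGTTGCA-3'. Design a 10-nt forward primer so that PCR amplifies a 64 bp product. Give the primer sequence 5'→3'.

5'-GTTAGACGGA-3'

The reverse primer's reverse complement TGCAACATGAGT matches the template at positions 100–111, so the product ends at position 111.
A 64 bp product then starts at position 111 − 64 + 1 = 48.
The forward primer is identical to the top strand there: GTTAGACGGA.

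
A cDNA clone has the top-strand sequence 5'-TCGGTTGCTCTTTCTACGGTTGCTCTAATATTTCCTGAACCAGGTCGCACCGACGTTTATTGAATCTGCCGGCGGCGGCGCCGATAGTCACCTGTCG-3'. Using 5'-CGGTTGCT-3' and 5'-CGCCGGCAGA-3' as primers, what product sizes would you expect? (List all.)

73 bp, 58 bp

The forward primer CGGTTGCT matches the top strand at positions 2–9, 17–24.
The reverse primer's reverse complement is TCTGCCGGCG, matching at positions 65–74.
Each forward site pairs with the reverse site to give a product ending at position 74: sizes 73, 58 bp.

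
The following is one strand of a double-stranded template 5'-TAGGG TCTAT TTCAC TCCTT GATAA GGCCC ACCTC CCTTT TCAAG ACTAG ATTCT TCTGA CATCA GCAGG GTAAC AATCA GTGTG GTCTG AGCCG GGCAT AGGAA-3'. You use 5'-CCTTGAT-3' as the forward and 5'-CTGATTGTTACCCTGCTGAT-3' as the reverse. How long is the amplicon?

The forward primer matches the template at positions 17–23.
The reverse primer's reverse complement is ATCAGCAGGGTAACAATCAG, which matches the template at positions 62–81.
Amplicon spans positions 17–81: 65 bp.

65 bp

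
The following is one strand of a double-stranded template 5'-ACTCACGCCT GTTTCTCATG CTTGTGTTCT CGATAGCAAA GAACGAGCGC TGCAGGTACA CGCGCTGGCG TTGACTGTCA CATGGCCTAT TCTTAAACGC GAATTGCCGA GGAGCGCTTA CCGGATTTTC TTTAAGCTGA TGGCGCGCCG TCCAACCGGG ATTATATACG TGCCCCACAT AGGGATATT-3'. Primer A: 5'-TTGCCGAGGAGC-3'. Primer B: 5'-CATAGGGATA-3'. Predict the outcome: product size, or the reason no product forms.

Primer A (TTGCCGAGGAGC) matches the top strand at positions 104–115 (3' end points downstream).
Primer B (CATAGGGATA) also matches the top strand directly, at positions 178–187 — its reverse complement TATCCCTATG is not present.
Both primers anneal to the bottom strand with 3' ends pointing the same way, so neither can prime synthesis back toward the other.

No product — both primers anneal to the same strand and extend in the same direction.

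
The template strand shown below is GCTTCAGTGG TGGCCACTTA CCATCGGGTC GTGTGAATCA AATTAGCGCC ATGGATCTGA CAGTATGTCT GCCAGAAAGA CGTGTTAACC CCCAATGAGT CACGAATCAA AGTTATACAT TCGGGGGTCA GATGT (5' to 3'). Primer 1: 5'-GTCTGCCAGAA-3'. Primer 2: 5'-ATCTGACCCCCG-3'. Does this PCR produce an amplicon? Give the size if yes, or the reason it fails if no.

Yes — a 67 bp product.

Primer 1 (GTCTGCCAGAA) matches the top strand at positions 67–77; it acts as a forward primer.
Primer 2's reverse complement is CGGGGGTCAGAT, matching the top strand at positions 122–133; it acts as a reverse primer.
The 3' ends face each other across positions 67–133, giving a 67 bp product.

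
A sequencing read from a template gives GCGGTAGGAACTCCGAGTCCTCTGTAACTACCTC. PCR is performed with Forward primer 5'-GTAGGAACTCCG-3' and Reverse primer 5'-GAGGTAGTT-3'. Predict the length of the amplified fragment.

Forward primer GTAGGAACTCCG is found on the top strand at positions 4–15.
Taking the reverse complement of GAGGTAGTT gives AACTACCTC, found at positions 26–34 on the template; the primer anneals here to the top strand with its 3' end pointing upstream.
The product runs from position 4 to position 34, so its length is 34 − 4 + 1 = 31 bp.

31 bp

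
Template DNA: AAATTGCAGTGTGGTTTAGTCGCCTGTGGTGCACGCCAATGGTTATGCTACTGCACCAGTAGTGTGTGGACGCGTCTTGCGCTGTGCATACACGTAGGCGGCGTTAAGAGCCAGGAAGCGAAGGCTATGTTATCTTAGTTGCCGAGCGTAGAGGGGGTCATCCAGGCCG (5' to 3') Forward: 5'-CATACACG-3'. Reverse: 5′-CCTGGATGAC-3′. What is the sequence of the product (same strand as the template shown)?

The forward primer matches the template at positions 87–94.
Reverse complement of the reverse primer: GTCATCCAGG. This occurs on the top strand at positions 157–166.
The product is the template from position 87 through 166 (80 bp).

5'-CATACACGTAGGCGGCGTTAAGAGCCAGGAAGCGAAGGCTATGTTATCTTAGTTGCCGAGCGTAGAGGGGGTCATCCAGG-3'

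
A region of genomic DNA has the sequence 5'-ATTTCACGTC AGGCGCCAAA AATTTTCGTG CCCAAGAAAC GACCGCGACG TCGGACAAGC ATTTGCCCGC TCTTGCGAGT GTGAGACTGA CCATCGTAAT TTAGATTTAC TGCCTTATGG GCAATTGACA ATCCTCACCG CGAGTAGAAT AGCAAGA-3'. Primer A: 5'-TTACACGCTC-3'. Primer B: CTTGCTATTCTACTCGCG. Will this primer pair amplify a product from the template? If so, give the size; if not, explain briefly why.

No product — primer A has no binding site in the template.

Primer A (TTACACGCTC) does not match the top strand, and its reverse complement GAGCGTGTAA does not match either.
With no annealing site for primer A, no amplification occurs.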